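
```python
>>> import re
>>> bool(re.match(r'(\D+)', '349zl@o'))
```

The pattern matches one or more of a non-digit (captured).
`match` is anchored at position 0; if the pattern doesn't fit there, it returns None.
Here the string doesn't start with a match, so the call returns None, and `bool(None)` is False.

False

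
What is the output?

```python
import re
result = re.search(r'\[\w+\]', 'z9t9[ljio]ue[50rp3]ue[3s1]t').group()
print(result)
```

`re.search` tries every starting position until one works.
The match spans [4:10] → '[ljio]'.

[ljio]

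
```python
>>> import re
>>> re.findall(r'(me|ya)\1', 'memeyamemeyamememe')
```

['me', 'me', 'me']

A backreference is literal: `\1` must see the identical characters the first group matched.
With a single group, `findall` returns only what that group captured — 3 items.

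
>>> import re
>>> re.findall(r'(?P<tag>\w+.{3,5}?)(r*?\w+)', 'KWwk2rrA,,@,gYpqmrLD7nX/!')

[('KWwk2rrA,,@,', 'gYpqmrLD7nX')]

Pattern: one or more of a word character, then 3 to 5 of any character (lazy) (captured as 'tag'); then zero or more of the literal 'r' (lazy), then one or more of a word character (captured).
Lazy quantifiers expand one character at a time until the remainder of the pattern can match.
Scanning left to right: at [0:23] match 'KWwk2rrA,,@,gYpqmrLD7nX', groups = ('KWwk2rrA,,@,', 'gYpqmrLD7nX').
2 groups means the one result is a tuple of 2 captured strings — 1 here.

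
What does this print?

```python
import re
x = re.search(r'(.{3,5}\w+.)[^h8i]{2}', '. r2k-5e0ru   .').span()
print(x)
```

(0, 8)

The pattern matches 3 to 5 of any character, then one or more of a word character, then any character (captured); then exactly 2 of any character except [h8i].
`re.search` tries every starting position until one works.
The match spans [0:8] → '. r2k-5e'.
Captured: group 1 = '. r2k-'.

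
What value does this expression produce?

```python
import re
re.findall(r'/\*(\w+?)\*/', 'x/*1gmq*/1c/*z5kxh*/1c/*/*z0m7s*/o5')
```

`findall` collects group 1 from each match (3 total).

['1gmq', 'z5kxh', 'z0m7s']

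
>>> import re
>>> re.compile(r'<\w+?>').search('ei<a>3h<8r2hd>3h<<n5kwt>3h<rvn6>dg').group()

'<a>'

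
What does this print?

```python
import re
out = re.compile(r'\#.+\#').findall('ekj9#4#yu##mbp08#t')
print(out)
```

['#4#yu##mbp08#']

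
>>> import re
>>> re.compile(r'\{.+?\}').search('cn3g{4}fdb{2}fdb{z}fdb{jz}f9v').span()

(4, 7)

The match spans [4:7] → '{4}'.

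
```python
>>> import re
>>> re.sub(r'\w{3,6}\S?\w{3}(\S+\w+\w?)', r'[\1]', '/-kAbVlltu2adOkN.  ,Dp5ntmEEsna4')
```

'/-[dOkN].  ,[a4]'

The pattern matches 3 to 6 of a word character, then optionally a non-whitespace character, then exactly 3 of a word character; then one or more of a non-whitespace character, then one or more of a word character, then optionally a word character (captured).
Matches: at [2:16] → 'kAbVlltu2adOkN'; at [20:32] → 'Dp5ntmEEsna4'.
`\1` in the replacement pulls in group 1's text for each match.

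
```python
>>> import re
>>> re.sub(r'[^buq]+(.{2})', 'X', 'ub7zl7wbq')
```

Pattern: one or more of any character except [buq]; then exactly 2 of any character (captured).
Matches: at [2:9] → '7zl7wbq'.
Each match is replaced by 'X'.

'ubX'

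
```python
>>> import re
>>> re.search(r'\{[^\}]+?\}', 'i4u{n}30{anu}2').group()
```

'{n}'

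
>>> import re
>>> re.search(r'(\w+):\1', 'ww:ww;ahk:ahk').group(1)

The backreference `\1` re-matches whatever the first group consumed, character for character.
`re.search` scans for the first position where the pattern succeeds.
The match spans [0:5] → 'ww:ww'.
Captured: group 1 = 'ww'.

'ww'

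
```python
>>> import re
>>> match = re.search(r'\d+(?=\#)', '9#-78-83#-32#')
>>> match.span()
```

(0, 1)

The positive lookaround only admits positions where the adjacent text matches; those characters stay outside the span.
`re.search` tries every starting position until one works.
The match spans [0:1] → '9'.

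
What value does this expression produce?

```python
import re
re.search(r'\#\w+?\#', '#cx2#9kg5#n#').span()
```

(0, 5)

The match spans [0:5] → '#cx2#'.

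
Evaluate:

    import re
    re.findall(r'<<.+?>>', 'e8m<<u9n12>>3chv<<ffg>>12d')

['<<u9n12>>', '<<ffg>>']

Because the quantifier is non-greedy, it stops expanding at the earliest point where the rest of the pattern can succeed.
Walking the string: at [3:12] → '<<u9n12>>'; at [16:23] → '<<ffg>>'.
Since nothing is captured, `findall` lists the 2 matched substrings directly.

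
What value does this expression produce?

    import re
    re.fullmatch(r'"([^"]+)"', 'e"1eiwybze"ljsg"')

None

`re.fullmatch` is like wrapping the pattern in `^…$` (in single-line mode).
Here the pattern can't cover the whole string, so the call returns None.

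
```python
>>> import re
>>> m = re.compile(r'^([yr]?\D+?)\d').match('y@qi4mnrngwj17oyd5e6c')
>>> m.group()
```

`re.match` only tries the pattern at the start of the string.
The match spans [0:5] → 'y@qi4'.

'y@qi4'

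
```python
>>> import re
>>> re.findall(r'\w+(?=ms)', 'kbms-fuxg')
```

The positive lookaround only admits positions where the adjacent text matches; those characters stay outside the span.
Scanning left to right: at [0:2] → 'kb'.
Since nothing is captured, `findall` lists the 1 matched substring directly.

['kb']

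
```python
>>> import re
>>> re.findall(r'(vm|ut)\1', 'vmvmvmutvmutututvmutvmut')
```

After group 1 captures some text, `\1` only succeeds where that same text appears again.
Scanning left to right: at [0:4] match 'vmvm', group 1 = 'vm'; at [10:14] match 'utut', group 1 = 'ut'.
With a single group, `findall` returns only what that group captured — 2 items.

['vm', 'ut']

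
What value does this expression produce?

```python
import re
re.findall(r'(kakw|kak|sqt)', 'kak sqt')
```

['kak', 'sqt']

Because there's exactly one group, `findall` drops the full match and keeps group 1 from each hit.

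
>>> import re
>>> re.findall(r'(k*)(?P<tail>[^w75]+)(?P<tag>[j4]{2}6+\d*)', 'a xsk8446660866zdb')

[('', 'a xsk8', '446660866')]

Pattern: zero or more of a literal 'k' (captured); then one or more of any character except [w75] (captured as 'tail'); then exactly 2 of one of [j4], then one or more of the literal '6', then zero or more of a digit (captured as 'tag').
Walking the string: at [0:15] match 'a xsk8446660866', groups = ('', 'a xsk8', '446660866').
With 3 capturing groups, `findall` returns a 3-tuple per match.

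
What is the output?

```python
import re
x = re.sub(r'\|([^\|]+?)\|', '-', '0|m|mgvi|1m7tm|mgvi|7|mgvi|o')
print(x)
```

0-mgvi-mgvi-mgvi|o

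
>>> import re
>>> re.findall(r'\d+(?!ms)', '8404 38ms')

['8404', '3']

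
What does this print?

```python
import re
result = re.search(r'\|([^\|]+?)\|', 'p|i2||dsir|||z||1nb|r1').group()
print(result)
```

|i2|

Unlike `match`, `search` isn't anchored — it looks for the pattern anywhere in the string.
The match spans [1:5] → '|i2|'.
Captured: group 1 = 'i2'.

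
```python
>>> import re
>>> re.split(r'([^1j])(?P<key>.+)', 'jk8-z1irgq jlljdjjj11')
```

This matches any character except [1j] (captured); then one or more of any character (captured as 'key').
Matches to split on: at [1:21] → 'k8-z1irgq jlljdjjj11'.
The group in the pattern means `split` returns the separators' captures alongside the pieces.

['j', 'k', '8-z1irgq jlljdjjj11', '']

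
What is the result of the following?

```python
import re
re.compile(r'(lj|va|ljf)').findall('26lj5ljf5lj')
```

['lj', 'lj', 'lj']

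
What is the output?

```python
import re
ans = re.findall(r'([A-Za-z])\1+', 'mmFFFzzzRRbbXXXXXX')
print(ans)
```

['m', 'F', 'z', 'R', 'b', 'X']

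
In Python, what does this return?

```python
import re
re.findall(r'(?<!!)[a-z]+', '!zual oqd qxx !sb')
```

['ual', 'oqd', 'qxx', 'b']

`(?!…)`/`(?<!…)` only lets a position through if the neighbouring text does NOT match; no characters are consumed.
`findall` yields the raw match text (4 of them) because the pattern has no groups.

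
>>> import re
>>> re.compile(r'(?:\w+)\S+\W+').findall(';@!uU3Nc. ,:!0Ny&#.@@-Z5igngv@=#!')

['uU3Nc. ,:!', '0Ny&#.@@-Z5igngv@=#!']

The pattern matches one or more of a word character (non-capturing group); then one or more of a non-whitespace character, then one or more of a non-word character.
`findall` yields the raw match text (2 of them) because the pattern has no groups.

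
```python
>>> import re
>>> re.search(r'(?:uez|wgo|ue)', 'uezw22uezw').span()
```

(0, 3)

Alternation isn't longest-match — the leftmost alternative that fits at this position is chosen.
The match spans [0:3] → 'uez'.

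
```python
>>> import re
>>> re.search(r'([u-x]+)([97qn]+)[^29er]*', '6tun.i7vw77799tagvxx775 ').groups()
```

('u', 'n')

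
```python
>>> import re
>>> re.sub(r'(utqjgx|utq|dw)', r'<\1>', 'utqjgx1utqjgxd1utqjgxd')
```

'<utqjgx>1<utqjgx>d1<utqjgx>d'

Alternation tries branches left to right and keeps the first one that lets the overall match succeed at that position.
Matches: at [0:6] → 'utqjgx'; at [7:13] → 'utqjgx'; at [15:21] → 'utqjgx'.
Each match is replaced using the text its own group 1 captured.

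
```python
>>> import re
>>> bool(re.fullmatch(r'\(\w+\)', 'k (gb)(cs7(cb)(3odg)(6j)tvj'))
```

False

`fullmatch` succeeds only if the pattern covers the string from start to end.
Here there's no way to consume every character, so the call returns None, and `bool(None)` is False.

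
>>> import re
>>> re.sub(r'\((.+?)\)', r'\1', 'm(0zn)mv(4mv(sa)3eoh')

'm0znmv4mv(sa3eoh'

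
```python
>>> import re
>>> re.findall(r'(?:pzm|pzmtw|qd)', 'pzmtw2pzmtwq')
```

['pzm', 'pzm']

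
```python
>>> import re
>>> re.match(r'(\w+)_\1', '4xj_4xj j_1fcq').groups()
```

('4xj',)

A backreference is literal: `\1` must see the identical characters the first group matched.
With `match`, the pattern is implicitly anchored at the beginning.
The match spans [0:7] → '4xj_4xj'.
Captured: group 1 = '4xj'.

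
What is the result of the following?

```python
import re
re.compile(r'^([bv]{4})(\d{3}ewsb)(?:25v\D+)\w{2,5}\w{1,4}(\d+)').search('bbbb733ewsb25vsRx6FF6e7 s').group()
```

The pattern matches anchored at the start of the string; then exactly 4 of one of [bv] (captured); then exactly 3 of a digit, then the literal 'ew', then the literal 'sb' (captured); then the literal '25v', then one or more of a non-digit (non-capturing group); then 2 to 5 of a word character, then 1 to 4 of a word character; then one or more of a digit (captured).
`re.search` tries every starting position until one works.
The match spans [0:23] → 'bbbb733ewsb25vsRx6FF6e7'.
Captured: group 1 = 'bbbb', group 2 = '733ewsb', group 3 = '7'.

'bbbb733ewsb25vsRx6FF6e7'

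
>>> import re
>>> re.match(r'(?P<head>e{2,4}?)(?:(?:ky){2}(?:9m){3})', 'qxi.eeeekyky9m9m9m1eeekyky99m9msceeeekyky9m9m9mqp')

None

Pattern: 2 to 4 of a literal 'e' (lazy) (captured as 'head'); then the literal 'ky' repeated 2 times, then the literal '9m' repeated 3 times (non-capturing group).
With `match`, the pattern is implicitly anchored at the beginning.
Here the string doesn't start with a match, so the call returns None.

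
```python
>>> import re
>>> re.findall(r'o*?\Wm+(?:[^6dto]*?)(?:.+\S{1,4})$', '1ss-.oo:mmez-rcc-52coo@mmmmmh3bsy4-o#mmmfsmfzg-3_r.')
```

['oo:mmez-rcc-52coo@mmmmmh3bsy4-o#mmmfsmfzg-3_r.']

No capturing groups, so `findall` returns the 1 full match string.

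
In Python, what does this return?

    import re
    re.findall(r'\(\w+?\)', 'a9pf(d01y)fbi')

Matches: at [4:10] → '(d01y)'.
No capturing groups, so `findall` returns the 1 full match string.

['(d01y)']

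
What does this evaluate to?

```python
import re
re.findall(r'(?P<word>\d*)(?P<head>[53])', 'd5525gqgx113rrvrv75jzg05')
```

Pattern: zero or more of a digit (captured as 'word'); then one of [53] (captured as 'head').
Multiple groups make `findall` return tuples — one 2-tuple for each match.

[('552', '5'), ('11', '3'), ('7', '5'), ('0', '5')]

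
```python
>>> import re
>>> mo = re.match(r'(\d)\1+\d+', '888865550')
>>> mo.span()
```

A backreference is literal: `\1` must see the identical characters the first group matched.
`match` is anchored at position 0; if the pattern doesn't fit there, it returns None.
The match spans [0:9] → '888865550'.
Captured: group 1 = '8'.

(0, 9)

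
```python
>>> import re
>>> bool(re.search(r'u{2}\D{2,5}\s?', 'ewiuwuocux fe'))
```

The pattern matches exactly 2 of the literal 'u', then 2 to 5 of a non-digit; then optionally whitespace.
Unlike `match`, `search` isn't anchored — it looks for the pattern anywhere in the string.
Here no position works, so the call returns None, and `bool(None)` is False.

False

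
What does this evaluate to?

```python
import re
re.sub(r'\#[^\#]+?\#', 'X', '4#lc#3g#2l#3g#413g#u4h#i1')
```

'4X3gX3gXu4h#i1'

Every occurrence is swapped for 'X'.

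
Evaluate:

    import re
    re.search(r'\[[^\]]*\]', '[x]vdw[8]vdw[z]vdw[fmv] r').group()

`re.search` tries every starting position until one works.
The match spans [0:3] → '[x]'.

'[x]'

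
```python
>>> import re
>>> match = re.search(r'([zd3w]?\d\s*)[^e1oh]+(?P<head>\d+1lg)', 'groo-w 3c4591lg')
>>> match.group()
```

The pattern matches optionally one of [zd3w], then a digit, then zero or more of whitespace (captured); then one or more of any character except [e1oh]; then one or more of a digit, then the literal '1lg' (captured as 'head').
`re.search` tries every starting position until one works.
The match spans [7:15] → '3c4591lg'.
Captured: group 1 = '3', group 2 = '91lg'.

'3c4591lg'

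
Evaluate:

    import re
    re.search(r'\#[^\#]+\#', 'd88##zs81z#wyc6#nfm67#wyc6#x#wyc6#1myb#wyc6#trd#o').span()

(4, 11)

`re.search` tries every starting position until one works.
The match spans [4:11] → '#zs81z#'.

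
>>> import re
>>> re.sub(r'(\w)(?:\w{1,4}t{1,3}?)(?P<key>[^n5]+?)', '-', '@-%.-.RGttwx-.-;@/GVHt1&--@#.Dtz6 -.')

Each match is replaced by '-'.

'@-%.-.-x-.-;@/-&--@#.Dtz6 -.'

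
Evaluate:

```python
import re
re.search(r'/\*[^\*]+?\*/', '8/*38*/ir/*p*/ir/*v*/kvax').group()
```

'/*38*/'

The match spans [1:7] → '/*38*/'.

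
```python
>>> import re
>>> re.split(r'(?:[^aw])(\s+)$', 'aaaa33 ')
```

['aaaa3', ' ', '']

With a capturing group present, the delimiter's captured portion is kept in the result list.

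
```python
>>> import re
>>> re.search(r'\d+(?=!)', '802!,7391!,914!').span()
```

The positive lookaround only admits positions where the adjacent text matches; those characters stay outside the span.
The match spans [0:3] → '802'.

(0, 3)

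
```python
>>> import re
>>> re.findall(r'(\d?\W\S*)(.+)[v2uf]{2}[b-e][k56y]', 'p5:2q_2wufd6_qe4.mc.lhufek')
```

[('5:2q_2wufd6_qe4.mc.l', 'h')]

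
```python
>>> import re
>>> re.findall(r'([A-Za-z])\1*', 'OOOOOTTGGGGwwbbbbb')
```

['O', 'T', 'G', 'w', 'b']

After group 1 captures some text, `\1` only succeeds where that same text appears again.
Matches: at [0:5] match 'OOOOO', group 1 = 'O'; at [5:7] match 'TT', group 1 = 'T'; at [7:11] match 'GGGG', group 1 = 'G'; at [11:13] match 'ww', group 1 = 'w'; at [13:18] match 'bbbbb', group 1 = 'b'.
`findall` collects group 1 from each match (5 total).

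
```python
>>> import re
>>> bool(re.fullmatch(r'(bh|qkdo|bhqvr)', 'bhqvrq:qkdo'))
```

False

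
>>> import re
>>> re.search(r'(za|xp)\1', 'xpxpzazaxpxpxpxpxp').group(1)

The match spans [0:4] → 'xpxp'.
Captured: group 1 = 'xp'.

'xp'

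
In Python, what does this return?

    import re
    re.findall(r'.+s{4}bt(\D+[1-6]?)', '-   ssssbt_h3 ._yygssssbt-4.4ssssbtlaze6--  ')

['laze6']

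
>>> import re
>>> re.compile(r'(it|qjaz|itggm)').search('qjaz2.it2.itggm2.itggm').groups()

The match spans [0:4] → 'qjaz'.
Captured: group 1 = 'qjaz'.

('qjaz',)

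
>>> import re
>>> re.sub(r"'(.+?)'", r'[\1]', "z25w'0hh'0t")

Matches: at [4:9] → "'0hh'".
`\1` in the replacement pulls in group 1's text for each match.

'z25w[0hh]0t'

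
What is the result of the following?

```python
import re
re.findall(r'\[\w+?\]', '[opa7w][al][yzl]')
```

['[opa7w]', '[al]', '[yzl]']

With no groups in the pattern, `findall` gives back each whole match — 3 here.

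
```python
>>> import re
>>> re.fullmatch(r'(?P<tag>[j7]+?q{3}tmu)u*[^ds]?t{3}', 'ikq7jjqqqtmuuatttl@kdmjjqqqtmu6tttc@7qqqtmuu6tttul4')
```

None

`re.fullmatch` is like wrapping the pattern in `^…$` (in single-line mode).
Here the pattern can't cover the whole string, so the call returns None.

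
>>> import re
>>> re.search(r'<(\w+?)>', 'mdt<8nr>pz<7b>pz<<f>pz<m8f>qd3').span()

(3, 8)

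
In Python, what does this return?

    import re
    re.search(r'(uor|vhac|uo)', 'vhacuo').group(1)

`re.search` tries every starting position until one works.
The match spans [0:4] → 'vhac'.
Captured: group 1 = 'vhac'.

'vhac'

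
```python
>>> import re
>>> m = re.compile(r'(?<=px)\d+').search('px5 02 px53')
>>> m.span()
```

The `(?=…)`/`(?<=…)` assertion just peeks at neighbouring text; it doesn't advance the match position.
The match spans [2:3] → '5'.

(2, 3)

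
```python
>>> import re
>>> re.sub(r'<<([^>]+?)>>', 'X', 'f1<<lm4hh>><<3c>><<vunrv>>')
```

'f1XXX'

Every occurrence is swapped for 'X'.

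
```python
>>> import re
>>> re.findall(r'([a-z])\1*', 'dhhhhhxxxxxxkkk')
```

['d', 'h', 'x', 'k']

`\1` is not a pattern — it's the concrete string captured by group 1, re-applied verbatim.
With a single group, `findall` returns only what that group captured — 4 items.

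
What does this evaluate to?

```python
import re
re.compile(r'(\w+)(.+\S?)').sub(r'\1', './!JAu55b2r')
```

The pattern matches one or more of a word character (captured); then one or more of any character, then optionally a non-whitespace character (captured).
Matches: at [3:11] → 'JAu55b2r'.
The replacement refers to a captured group, so each match is rewritten using its own captured text.

'./!JAu55b2'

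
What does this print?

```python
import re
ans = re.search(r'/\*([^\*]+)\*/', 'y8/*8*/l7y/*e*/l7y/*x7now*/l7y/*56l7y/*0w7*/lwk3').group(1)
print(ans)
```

Unlike `match`, `search` isn't anchored — it looks for the pattern anywhere in the string.
The match spans [2:7] → '/*8*/'.
Captured: group 1 = '8'.

8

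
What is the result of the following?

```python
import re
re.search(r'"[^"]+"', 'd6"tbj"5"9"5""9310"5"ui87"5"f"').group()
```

Unlike `match`, `search` isn't anchored — it looks for the pattern anywhere in the string.
The match spans [2:7] → '"tbj"'.

'"tbj"'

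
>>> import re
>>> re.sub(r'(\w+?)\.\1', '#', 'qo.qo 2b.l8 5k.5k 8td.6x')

'# 2b.l8 # 8td.6x'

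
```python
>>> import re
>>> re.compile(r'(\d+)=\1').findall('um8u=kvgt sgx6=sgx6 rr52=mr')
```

[]

Because there's exactly one group, `findall` drops the full match and keeps group 1 from each hit.
Nothing in the string satisfies the pattern, so the list is empty.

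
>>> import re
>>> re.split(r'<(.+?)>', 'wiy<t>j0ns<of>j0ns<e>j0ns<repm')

['wiy', 't', 'j0ns', 'of', 'j0ns', 'e', 'j0ns<repm']

Matches to split on: at [3:6] → '<t>'; at [10:14] → '<of>'; at [18:21] → '<e>'.
With a capturing group present, the delimiter's captured portion is kept in the result list.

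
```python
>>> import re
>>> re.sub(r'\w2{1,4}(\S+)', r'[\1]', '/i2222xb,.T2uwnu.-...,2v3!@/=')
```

'/[xb,.T2uwnu.-...,2v3!@/=]'

The pattern matches a word character, then 1 to 4 of a literal '2'; then one or more of a non-whitespace character (captured).
Matches: at [1:29] → 'i2222xb,.T2uwnu.-...,2v3!@/='.
Each match is replaced using the text its own group 1 captured.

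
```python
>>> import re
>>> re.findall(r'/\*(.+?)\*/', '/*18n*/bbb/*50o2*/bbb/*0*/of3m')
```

Because there's exactly one group, `findall` drops the full match and keeps group 1 from each hit.

['18n', '50o2', '0']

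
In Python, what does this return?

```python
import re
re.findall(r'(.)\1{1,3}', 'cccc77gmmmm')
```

['c', '7', 'm']

The backreference `\1` re-matches whatever the first group consumed, character for character.
Walking the string: at [0:4] match 'cccc', group 1 = 'c'; at [4:6] match '77', group 1 = '7'; at [7:11] match 'mmmm', group 1 = 'm'.
With a single group, `findall` returns only what that group captured — 3 items.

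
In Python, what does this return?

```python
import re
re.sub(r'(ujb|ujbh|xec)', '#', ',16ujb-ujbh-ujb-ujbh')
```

`|` is ordered: at each position the engine commits to the first alternative that works.
Matches: at [3:6] → 'ujb'; at [7:10] → 'ujb'; at [12:15] → 'ujb'; at [16:19] → 'ujb'.
Each match is replaced by '#'.

',16#-#h-#-#h'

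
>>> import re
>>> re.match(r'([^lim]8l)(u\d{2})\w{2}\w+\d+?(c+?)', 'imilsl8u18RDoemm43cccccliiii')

None

The pattern matches any character except [lim], then the literal '8l' (captured); then a literal 'u', then exactly 2 of a digit (captured); then exactly 2 of a word character, then one or more of a word character; then one or more of a digit (lazy); then one or more of a literal 'c' (lazy) (captured).
`re.match` won't scan ahead — the pattern has to work from the very first character.
Here the pattern fails at index 0, so the call returns None.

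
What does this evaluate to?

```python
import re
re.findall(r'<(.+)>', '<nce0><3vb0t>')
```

['nce0><3vb0t']

`findall` collects group 1 from the one match (1 total).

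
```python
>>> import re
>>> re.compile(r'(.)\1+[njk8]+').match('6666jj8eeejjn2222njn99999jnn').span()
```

`\1` is not a pattern — it's the concrete string captured by group 1, re-applied verbatim.
With `match`, the pattern is implicitly anchored at the beginning.
The match spans [0:7] → '6666jj8'.
Captured: group 1 = '6'.

(0, 7)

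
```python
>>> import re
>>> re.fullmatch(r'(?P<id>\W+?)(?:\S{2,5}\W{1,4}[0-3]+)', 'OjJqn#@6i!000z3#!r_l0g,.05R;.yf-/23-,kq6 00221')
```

None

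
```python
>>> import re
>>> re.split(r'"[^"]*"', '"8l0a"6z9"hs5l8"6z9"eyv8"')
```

Each match becomes a cut point; 4 segments remain.

['', '6z9', '6z9', '']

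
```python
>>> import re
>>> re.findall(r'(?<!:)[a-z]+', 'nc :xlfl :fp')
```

A negative assertion filters positions out without eating any characters.
Scanning left to right: at [0:2] → 'nc'; at [5:8] → 'lfl'; at [11:12] → 'p'.
With no groups in the pattern, `findall` gives back each whole match — 3 here.

['nc', 'lfl', 'p']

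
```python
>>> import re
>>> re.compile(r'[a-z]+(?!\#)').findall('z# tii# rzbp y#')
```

['ti', 'rzbp']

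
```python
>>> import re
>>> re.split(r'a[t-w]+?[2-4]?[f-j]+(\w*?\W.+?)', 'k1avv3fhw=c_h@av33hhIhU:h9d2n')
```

['k1', 'w=c', '_h@av33hhIhU:h9d2n']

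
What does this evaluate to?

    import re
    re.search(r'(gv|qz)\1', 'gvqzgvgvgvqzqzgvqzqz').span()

The backreference `\1` re-matches whatever the first group consumed, character for character.
`re.search` scans for the first position where the pattern succeeds.
The match spans [4:8] → 'gvgv'.
Captured: group 1 = 'gv'.

(4, 8)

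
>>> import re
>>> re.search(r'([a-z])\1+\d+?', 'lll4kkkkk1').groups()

The match spans [0:4] → 'lll4'.
Captured: group 1 = 'l'.

('l',)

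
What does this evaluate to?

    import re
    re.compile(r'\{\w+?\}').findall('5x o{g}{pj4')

['{g}']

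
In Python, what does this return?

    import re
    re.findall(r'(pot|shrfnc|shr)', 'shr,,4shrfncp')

Alternation isn't longest-match — the leftmost alternative that fits at this position is chosen.
Matches: at [0:3] match 'shr', group 1 = 'shr'; at [6:12] match 'shrfnc', group 1 = 'shrfnc'.
With a single group, `findall` returns only what that group captured — 2 items.

['shr', 'shrfnc']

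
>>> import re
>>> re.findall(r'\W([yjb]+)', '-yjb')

The pattern matches a non-word character; then one or more of one of [yjb] (captured).
Walking the string: at [0:4] match '-yjb', group 1 = 'yjb'.
One capturing group, so `findall` returns just the captured substring from the one match — 1 in all.

['yjb']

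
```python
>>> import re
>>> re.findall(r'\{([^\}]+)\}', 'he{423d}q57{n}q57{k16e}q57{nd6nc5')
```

Walking the string: at [2:8] match '{423d}', group 1 = '423d'; at [11:14] match '{n}', group 1 = 'n'; at [17:23] match '{k16e}', group 1 = 'k16e'.
`findall` collects group 1 from each match (3 total).

['423d', 'n', 'k16e']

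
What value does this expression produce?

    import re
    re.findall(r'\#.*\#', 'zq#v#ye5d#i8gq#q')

['#v#ye5d#i8gq#']

`findall` yields the raw match text (1 of them) because the pattern has no groups.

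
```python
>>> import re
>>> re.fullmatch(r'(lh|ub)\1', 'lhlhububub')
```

After group 1 captures some text, `\1` only succeeds where that same text appears again.
`re.fullmatch` is like wrapping the pattern in `^…$` (in single-line mode).
Here the pattern can't cover the whole string, so the call returns None.

None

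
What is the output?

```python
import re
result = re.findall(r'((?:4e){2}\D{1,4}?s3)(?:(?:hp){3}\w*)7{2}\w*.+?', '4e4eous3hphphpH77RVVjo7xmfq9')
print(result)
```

['4e4eous3']

This matches the literal '4e' repeated 2 times, then 1 to 4 of a non-digit (lazy), then the literal 's3' (captured); then the literal 'hp' repeated 3 times, then zero or more of a word character (non-capturing group); then exactly 2 of a literal '7', then zero or more of a word character; then one or more of any character (lazy).
Scanning left to right: at [0:28] match '4e4eous3hphphpH77RVVjo7xmfq9', group 1 = '4e4eous3'.
One capturing group, so `findall` returns just the captured substring from the one match — 1 in all.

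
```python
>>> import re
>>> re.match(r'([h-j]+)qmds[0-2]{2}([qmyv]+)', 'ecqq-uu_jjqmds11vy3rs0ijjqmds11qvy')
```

None

The pattern matches one or more of a character in [h-j] (captured); then the literal 'qmd', then the literal 's', then exactly 2 of a character in [0-2]; then one or more of one of [qmyv] (captured).
`match` is anchored at position 0; if the pattern doesn't fit there, it returns None.
Here position 0 doesn't satisfy it, so the call returns None.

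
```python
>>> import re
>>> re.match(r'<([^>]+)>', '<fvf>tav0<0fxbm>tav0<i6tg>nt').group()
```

'<fvf>'

With `match`, the pattern is implicitly anchored at the beginning.
The match spans [0:5] → '<fvf>'.
Captured: group 1 = 'fvf'.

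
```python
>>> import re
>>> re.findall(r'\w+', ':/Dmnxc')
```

Pattern: one or more of a word character.
Walking the string: at [2:7] → 'Dmnxc'.
With no groups in the pattern, `findall` gives back each whole match — 1 here.

['Dmnxc']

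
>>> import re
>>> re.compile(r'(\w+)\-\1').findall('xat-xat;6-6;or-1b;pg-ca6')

['xat', '6']

`\1` is not a pattern — it's the concrete string captured by group 1, re-applied verbatim.
Matches: at [0:7] match 'xat-xat', group 1 = 'xat'; at [8:11] match '6-6', group 1 = '6'.
Because there's exactly one group, `findall` drops the full match and keeps group 1 from each hit.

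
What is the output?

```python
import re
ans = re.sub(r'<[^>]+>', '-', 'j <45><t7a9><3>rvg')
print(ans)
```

j ---rvg

Matches: at [2:6] → '<45>'; at [6:12] → '<t7a9>'; at [12:15] → '<3>'.
Each match is replaced by '-'.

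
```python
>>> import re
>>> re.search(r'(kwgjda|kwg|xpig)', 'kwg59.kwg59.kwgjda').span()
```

`search` walks the string left to right and returns the first match it finds.
The match spans [0:3] → 'kwg'.
Captured: group 1 = 'kwg'.

(0, 3)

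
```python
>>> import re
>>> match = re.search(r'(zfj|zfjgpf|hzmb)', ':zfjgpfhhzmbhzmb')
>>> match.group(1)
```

The match spans [1:4] → 'zfj'.
Captured: group 1 = 'zfj'.

'zfj'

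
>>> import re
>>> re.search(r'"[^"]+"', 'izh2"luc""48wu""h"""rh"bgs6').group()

The match spans [4:9] → '"luc"'.

'"luc"'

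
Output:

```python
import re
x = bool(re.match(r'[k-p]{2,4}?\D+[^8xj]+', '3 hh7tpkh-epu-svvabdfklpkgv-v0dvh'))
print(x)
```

False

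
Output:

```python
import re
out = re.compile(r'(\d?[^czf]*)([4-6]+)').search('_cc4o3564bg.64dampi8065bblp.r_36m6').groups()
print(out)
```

('4o3564bg.64dampi8065bblp.r_36m', '6')

Pattern: optionally a digit, then zero or more of any character except [czf] (captured); then one or more of a character in [4-6] (captured).
Unlike `match`, `search` isn't anchored — it looks for the pattern anywhere in the string.
The match spans [3:34] → '4o3564bg.64dampi8065bblp.r_36m6'.
Captured: group 1 = '4o3564bg.64dampi8065bblp.r_36m', group 2 = '6'.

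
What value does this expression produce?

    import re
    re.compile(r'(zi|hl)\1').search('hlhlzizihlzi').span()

(0, 4)

After group 1 captures some text, `\1` only succeeds where that same text appears again.
The match spans [0:4] → 'hlhl'.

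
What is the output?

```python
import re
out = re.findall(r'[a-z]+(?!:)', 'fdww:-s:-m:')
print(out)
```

['fdw']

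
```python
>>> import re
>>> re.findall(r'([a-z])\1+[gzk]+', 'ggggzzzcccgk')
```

['g', 'c']

`\1` is not a pattern — it's the concrete string captured by group 1, re-applied verbatim.
`findall` collects group 1 from each match (2 total).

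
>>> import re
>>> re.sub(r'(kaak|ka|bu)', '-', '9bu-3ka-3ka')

'9--3--3-'

Matches: at [1:3] → 'bu'; at [5:7] → 'ka'; at [9:11] → 'ka'.
Every occurrence is swapped for '-'.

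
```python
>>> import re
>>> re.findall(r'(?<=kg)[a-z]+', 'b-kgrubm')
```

['rubm']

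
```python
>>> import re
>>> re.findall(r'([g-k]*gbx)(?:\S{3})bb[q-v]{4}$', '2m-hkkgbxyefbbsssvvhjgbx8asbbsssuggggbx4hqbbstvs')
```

With a single group, `findall` returns only what that group captured — 1 item.

['ggggbx']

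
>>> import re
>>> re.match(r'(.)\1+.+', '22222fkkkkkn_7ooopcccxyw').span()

(0, 24)

`match` is anchored at position 0; if the pattern doesn't fit there, it returns None.
The match spans [0:24] → '22222fkkkkkn_7ooopcccxyw'.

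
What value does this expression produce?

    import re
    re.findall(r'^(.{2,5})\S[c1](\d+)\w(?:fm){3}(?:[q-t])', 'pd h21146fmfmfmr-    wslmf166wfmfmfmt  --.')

[('pd h2', '4')]

2 groups means the one result is a tuple of 2 captured strings — 1 here.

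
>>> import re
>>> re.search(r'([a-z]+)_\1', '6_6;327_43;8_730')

None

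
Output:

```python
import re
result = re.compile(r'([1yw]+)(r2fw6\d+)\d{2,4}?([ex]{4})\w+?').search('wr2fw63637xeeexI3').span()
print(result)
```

(0, 15)

This matches one or more of one of [1yw] (captured); then the literal 'r2f', then the literal 'w6', then one or more of a digit (captured); then 2 to 4 of a digit (lazy); then exactly 4 of one of [ex] (captured); then one or more of a word character (lazy).
The match spans [0:15] → 'wr2fw63637xeeex'.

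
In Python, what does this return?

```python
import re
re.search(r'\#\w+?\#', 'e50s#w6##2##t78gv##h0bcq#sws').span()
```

The match spans [4:8] → '#w6#'.

(4, 8)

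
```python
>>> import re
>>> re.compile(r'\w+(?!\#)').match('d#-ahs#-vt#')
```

None

`re.match` won't scan ahead — the pattern has to work from the very first character.
Here position 0 doesn't satisfy it, so the call returns None.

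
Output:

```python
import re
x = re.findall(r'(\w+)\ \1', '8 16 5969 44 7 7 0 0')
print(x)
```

['7', '0']

After group 1 captures some text, `\1` only succeeds where that same text appears again.
Scanning left to right: at [13:16] match '7 7', group 1 = '7'; at [17:20] match '0 0', group 1 = '0'.
Because there's exactly one group, `findall` drops the full match and keeps group 1 from each hit.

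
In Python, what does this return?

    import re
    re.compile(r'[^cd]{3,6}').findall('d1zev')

The pattern matches 3 to 6 of any character except [cd].
Walking the string: at [1:5] → '1zev'.
With no groups in the pattern, `findall` gives back each whole match — 1 here.

['1zev']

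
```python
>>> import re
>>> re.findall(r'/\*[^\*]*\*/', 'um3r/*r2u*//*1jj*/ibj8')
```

['/*r2u*/', '/*1jj*/']

Scanning left to right: at [4:11] → '/*r2u*/'; at [11:18] → '/*1jj*/'.
With no groups in the pattern, `findall` gives back each whole match — 2 here.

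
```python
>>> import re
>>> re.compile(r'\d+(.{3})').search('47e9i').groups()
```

('e9i',)

The pattern matches one or more of a digit; then exactly 3 of any character (captured).
`re.search` scans for the first position where the pattern succeeds.
The match spans [0:5] → '47e9i'.
Captured: group 1 = 'e9i'.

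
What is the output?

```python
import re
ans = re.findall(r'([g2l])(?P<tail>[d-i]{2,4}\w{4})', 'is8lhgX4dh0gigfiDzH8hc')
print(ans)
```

[('l', 'hgX4dh'), ('g', 'igfiDzH8')]

Pattern: one of [g2l] (captured); then 2 to 4 of a character in [d-i], then exactly 4 of a word character (captured as 'tail').
With 2 capturing groups, `findall` returns a 2-tuple per match.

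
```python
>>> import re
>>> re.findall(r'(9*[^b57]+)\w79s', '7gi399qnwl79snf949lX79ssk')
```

Pattern: zero or more of the literal '9', then one or more of any character except [b57] (captured); then a word character, then the literal '79s'.
Scanning left to right: at [1:13] match 'gi399qnwl79s', group 1 = 'gi399qnw'; at [13:23] match 'nf949lX79s', group 1 = 'nf949l'.
With a single group, `findall` returns only what that group captured — 2 items.

['gi399qnw', 'nf949l']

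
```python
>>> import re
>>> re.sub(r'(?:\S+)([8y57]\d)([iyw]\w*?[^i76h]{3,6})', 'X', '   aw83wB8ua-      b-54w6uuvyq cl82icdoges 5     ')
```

'   X     XX 5     '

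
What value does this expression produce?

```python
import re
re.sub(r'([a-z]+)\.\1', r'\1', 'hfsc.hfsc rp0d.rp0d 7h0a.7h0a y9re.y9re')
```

'hfsc rp0d.rp0d 7h0a.7h0a y9re.y9re'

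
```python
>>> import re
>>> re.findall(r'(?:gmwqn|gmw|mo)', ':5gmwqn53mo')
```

['gmwqn', 'mo']

Alternation isn't longest-match — the leftmost alternative that fits at this position is chosen.
Scanning left to right: at [2:7] → 'gmwqn'; at [9:11] → 'mo'.
Since nothing is captured, `findall` lists the 2 matched substrings directly.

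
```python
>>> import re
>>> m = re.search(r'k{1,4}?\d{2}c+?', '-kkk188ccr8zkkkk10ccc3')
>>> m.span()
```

(12, 19)

The match spans [12:19] → 'kkkk10c'.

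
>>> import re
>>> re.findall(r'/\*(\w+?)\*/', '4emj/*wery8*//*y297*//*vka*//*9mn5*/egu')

Walking the string: at [4:13] match '/*wery8*/', group 1 = 'wery8'; at [13:21] match '/*y297*/', group 1 = 'y297'; at [21:28] match '/*vka*/', group 1 = 'vka'; at [28:36] match '/*9mn5*/', group 1 = '9mn5'.
`findall` collects group 1 from each match (4 total).

['wery8', 'y297', 'vka', '9mn5']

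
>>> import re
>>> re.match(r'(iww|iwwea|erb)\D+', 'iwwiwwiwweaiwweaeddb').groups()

('iww',)

`match` is anchored at position 0; if the pattern doesn't fit there, it returns None.
The match spans [0:20] → 'iwwiwwiwweaiwweaeddb'.
Captured: group 1 = 'iww'.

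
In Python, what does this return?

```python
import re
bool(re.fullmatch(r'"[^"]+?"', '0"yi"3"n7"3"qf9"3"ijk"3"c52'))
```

False

`re.fullmatch` is like wrapping the pattern in `^…$` (in single-line mode).
Here the pattern can't cover the whole string, so the call returns None, and `bool(None)` is False.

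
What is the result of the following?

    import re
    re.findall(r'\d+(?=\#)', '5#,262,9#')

Lookahead/lookbehind check context without consuming it, so the matched span excludes the asserted characters.
Walking the string: at [0:1] → '5'; at [7:8] → '9'.
Since nothing is captured, `findall` lists the 2 matched substrings directly.

['5', '9']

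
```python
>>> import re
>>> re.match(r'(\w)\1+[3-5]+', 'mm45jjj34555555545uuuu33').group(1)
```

`\1` has to match the exact text group 1 already captured.
`re.match` won't scan ahead — the pattern has to work from the very first character.
The match spans [0:4] → 'mm45'.
Captured: group 1 = 'm'.

'm'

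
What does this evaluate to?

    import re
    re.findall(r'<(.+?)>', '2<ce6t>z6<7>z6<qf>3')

Matches: at [1:7] match '<ce6t>', group 1 = 'ce6t'; at [9:12] match '<7>', group 1 = '7'; at [14:18] match '<qf>', group 1 = 'qf'.
One capturing group, so `findall` returns just the captured substring from each match — 3 in all.

['ce6t', '7', 'qf']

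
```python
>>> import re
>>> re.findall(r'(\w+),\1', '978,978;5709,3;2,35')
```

['978']

A backreference is literal: `\1` must see the identical characters the first group matched.
Scanning left to right: at [0:7] match '978,978', group 1 = '978'.
`findall` collects group 1 from the one match (1 total).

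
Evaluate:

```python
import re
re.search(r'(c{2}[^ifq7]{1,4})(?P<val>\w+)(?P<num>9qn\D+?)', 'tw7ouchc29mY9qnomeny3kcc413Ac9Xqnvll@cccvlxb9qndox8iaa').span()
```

This matches exactly 2 of a literal 'c', then 1 to 4 of any character except [ifq7] (captured); then one or more of a word character (captured as 'val'); then the literal '9qn', then one or more of a non-digit (lazy) (captured as 'num').
A `+?`/`*?`/`{m,n}?` starts at its minimum and grows only as far as needed for what follows to match.
`search` walks the string left to right and returns the first match it finds.
The match spans [37:48] → 'cccvlxb9qnd'.
Captured: group 1 = 'cccvlx', group 2 = 'b', group 3 = '9qnd'.

(37, 48)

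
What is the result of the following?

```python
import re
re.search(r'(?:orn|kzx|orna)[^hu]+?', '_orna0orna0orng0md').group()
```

'orna'

`|` is ordered: at each position the engine commits to the first alternative that works.
The match spans [1:5] → 'orna'.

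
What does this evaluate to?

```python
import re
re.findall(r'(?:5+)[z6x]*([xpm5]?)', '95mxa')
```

This matches one or more of a literal '5' (non-capturing group); then zero or more of one of [z6x]; then optionally one of [xpm5] (captured).
Matches: at [1:3] match '5m', group 1 = 'm'.
`findall` collects group 1 from the one match (1 total).

['m']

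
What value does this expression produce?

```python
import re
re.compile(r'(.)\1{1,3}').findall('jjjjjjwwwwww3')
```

['j', 'j', 'w', 'w']

After group 1 captures some text, `\1` only succeeds where that same text appears again.
With a single group, `findall` returns only what that group captured — 4 items.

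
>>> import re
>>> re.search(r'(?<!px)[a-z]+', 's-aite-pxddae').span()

(0, 1)

Because the assertion is negative and zero-width, positions next to the forbidden text are skipped.
`search` walks the string left to right and returns the first match it finds.
The match spans [0:1] → 's'.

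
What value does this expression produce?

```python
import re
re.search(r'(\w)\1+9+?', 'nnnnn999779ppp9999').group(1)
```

'n'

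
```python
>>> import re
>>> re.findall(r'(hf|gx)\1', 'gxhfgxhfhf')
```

`\1` has to match the exact text group 1 already captured.
Scanning left to right: at [6:10] match 'hfhf', group 1 = 'hf'.
Because there's exactly one group, `findall` drops the full match and keeps group 1 from the one hit.

['hf']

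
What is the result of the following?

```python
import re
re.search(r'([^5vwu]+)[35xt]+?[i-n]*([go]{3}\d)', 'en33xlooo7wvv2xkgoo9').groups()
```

This matches one or more of any character except [5vwu] (captured); then one or more of one of [35xt] (lazy), then zero or more of a character in [i-n]; then exactly 3 of one of [go], then a digit (captured).
`search` walks the string left to right and returns the first match it finds.
The match spans [0:10] → 'en33xlooo7'.
Captured: group 1 = 'en33', group 2 = 'ooo7'.

('en33', 'ooo7')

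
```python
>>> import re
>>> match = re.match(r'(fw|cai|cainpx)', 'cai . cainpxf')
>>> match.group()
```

'cai'

With `match`, the pattern is implicitly anchored at the beginning.
The match spans [0:3] → 'cai'.
Captured: group 1 = 'cai'.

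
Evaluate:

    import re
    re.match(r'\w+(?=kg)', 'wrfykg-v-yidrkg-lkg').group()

'wrfy'

`re.match` only tries the pattern at the start of the string.
The match spans [0:4] → 'wrfy'.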